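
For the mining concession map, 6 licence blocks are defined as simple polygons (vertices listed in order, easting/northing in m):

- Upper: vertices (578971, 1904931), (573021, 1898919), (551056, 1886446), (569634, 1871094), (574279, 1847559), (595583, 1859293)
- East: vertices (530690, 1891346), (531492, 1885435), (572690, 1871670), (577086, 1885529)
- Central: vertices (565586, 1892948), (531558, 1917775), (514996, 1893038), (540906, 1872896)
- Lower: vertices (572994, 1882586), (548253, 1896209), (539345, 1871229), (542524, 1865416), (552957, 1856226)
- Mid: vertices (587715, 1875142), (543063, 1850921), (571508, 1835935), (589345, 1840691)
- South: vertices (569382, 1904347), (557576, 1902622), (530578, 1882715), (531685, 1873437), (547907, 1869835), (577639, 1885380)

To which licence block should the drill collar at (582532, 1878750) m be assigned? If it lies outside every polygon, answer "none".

Upper

Cast a ray rightward from (582532, 1878750). For each polygon, the edges (by vertex number in listed order) whose endpoints lie on opposite sides of northing = 1878750, where each meets that height, and whether that is right or left of the point:
Upper: 3–4 at easting≈560369.2 (left), 6–1 at easting≈588500.8 (right) → 1 crossing.
East: 2–3 at easting≈551499.9 (left), 3–4 at easting≈574935.7 (left) → 0 crossings.
Central: 3–4 at easting≈533375.6 (left), 4–1 at easting≈548111.1 (left) → 0 crossings.
Lower: 2–3 at easting≈542027.0 (left), 5–1 at easting≈570078.1 (left) → 0 crossings.
Mid: no edge straddles that height → 0 crossings.
South: 3–4 at easting≈531051.1 (left), 5–6 at easting≈564958.2 (left) → 0 crossings.
Only Upper has an odd count, so the point is inside Upper.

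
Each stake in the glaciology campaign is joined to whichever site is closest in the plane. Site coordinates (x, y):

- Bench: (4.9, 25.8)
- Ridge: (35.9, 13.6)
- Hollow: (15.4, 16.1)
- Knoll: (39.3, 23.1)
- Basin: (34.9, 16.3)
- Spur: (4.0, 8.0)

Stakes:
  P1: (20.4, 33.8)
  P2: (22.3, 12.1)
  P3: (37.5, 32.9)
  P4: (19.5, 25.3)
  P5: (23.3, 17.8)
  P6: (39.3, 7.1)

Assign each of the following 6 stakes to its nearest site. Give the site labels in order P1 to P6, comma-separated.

P1 → Bench (d²=304.25)
P2 → Hollow (d²=63.61)
P3 → Knoll (d²=99.28)
P4 → Hollow (d²=101.45)
P5 → Hollow (d²=65.30)
P6 → Ridge (d²=53.81)

Bench, Hollow, Knoll, Hollow, Hollow, Ridge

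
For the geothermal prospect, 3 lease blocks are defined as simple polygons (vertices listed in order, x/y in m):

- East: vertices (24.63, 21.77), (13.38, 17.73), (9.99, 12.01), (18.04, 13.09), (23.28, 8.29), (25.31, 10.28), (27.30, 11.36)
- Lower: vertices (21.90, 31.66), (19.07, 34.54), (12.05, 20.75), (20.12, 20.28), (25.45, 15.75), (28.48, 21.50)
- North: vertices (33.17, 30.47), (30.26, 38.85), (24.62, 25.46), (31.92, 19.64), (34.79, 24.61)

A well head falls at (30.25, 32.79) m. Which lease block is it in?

Cast a ray rightward from (30.25, 32.79). For each polygon, the edges (by vertex number in listed order) whose endpoints lie on opposite sides of y = 32.79, where each meets that height, and whether that is right or left of the point:
East: no edge straddles that height → 0 crossings.
Lower: 1–2 at x≈20.790 (left), 2–3 at x≈18.179 (left) → 0 crossings.
North: 1–2 at x≈32.364 (right), 2–3 at x≈27.707 (left) → 1 crossing.
Only North has an odd count, so the point is inside North.

North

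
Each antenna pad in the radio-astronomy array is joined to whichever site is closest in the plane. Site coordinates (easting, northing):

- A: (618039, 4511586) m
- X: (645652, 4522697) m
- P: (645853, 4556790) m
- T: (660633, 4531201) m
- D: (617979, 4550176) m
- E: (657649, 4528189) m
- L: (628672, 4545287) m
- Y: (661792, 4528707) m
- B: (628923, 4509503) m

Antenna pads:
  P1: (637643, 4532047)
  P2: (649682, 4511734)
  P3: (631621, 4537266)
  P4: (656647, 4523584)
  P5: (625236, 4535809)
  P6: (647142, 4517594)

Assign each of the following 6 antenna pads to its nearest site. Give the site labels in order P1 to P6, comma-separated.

X, X, L, E, L, X

P1 → X (d²=151566581.00)
P2 → X (d²=136428269.00)
P3 → L (d²=73033042.00)
P4 → E (d²=22210029.00)
P5 → L (d²=101638580.00)
P6 → X (d²=28260709.00)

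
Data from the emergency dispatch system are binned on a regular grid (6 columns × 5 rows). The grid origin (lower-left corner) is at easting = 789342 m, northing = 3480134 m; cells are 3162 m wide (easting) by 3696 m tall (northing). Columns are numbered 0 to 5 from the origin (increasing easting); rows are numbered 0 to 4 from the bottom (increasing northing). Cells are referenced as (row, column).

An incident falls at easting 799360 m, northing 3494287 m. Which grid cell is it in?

(3, 3)

Column index: ⌊(799360 − 789342) / 3162⌋ = ⌊3.168⌋ = 3
Row offset from origin: ⌊(3494287 − 3480134) / 3696⌋ = ⌊3.829⌋ = 3 → row 3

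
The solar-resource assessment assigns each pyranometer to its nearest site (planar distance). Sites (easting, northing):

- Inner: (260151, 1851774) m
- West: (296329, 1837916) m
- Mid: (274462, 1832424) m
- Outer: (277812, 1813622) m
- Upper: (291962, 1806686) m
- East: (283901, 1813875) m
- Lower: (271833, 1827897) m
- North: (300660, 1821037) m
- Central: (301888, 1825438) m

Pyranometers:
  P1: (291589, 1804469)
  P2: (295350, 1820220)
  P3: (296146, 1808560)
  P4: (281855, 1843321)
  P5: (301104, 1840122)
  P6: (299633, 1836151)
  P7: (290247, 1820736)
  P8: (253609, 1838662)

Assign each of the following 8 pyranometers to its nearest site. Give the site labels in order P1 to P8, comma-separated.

P1 → Upper (d²=5054218.00)
P2 → North (d²=28863589.00)
P3 → Upper (d²=21017732.00)
P4 → Mid (d²=173401058.00)
P5 → West (d²=27667061.00)
P6 → West (d²=14031641.00)
P7 → East (d²=87345037.00)
P8 → Inner (d²=214722308.00)

Upper, North, Upper, Mid, West, West, East, Inner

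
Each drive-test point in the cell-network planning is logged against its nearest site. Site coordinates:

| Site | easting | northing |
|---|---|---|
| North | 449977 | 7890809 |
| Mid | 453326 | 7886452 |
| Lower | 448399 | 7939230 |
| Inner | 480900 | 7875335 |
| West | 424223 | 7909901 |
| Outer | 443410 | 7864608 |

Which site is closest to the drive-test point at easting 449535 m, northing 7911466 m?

Squared distances to each site:
North: 426907013.000; Mid: 640071877.000; Lower: 772130192.000; Inner: 2289212386.000; West: 643146569.000; Outer: 2233187789.000.
Minimum at North.

North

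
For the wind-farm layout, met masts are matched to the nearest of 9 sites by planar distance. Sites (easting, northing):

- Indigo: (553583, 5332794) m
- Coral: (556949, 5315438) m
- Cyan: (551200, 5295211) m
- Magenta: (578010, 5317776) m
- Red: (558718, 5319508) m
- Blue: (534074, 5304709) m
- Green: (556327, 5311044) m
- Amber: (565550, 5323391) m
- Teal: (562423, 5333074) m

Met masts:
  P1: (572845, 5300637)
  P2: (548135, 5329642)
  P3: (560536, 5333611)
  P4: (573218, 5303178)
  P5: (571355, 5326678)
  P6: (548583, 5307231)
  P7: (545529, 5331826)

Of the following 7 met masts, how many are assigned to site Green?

P1 → Magenta
P2 → Indigo
P3 → Teal
P4 → Magenta
P5 → Amber
P6 → Green
P7 → Indigo
1 of the 7 goes to Green.

1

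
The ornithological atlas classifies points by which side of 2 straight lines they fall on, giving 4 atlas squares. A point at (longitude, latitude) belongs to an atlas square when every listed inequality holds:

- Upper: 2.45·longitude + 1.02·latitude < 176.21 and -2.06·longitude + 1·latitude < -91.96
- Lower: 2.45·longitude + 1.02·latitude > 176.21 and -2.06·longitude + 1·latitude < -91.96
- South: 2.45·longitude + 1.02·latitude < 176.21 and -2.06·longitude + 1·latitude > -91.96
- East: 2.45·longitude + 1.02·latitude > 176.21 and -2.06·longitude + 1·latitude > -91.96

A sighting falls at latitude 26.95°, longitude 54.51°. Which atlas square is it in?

South

2.45·54.51 + 1.02·26.95 = 161.038, which is < 176.21
-2.06·54.51 + 1·26.95 = -85.341, which is > -91.96
This sign pattern matches South.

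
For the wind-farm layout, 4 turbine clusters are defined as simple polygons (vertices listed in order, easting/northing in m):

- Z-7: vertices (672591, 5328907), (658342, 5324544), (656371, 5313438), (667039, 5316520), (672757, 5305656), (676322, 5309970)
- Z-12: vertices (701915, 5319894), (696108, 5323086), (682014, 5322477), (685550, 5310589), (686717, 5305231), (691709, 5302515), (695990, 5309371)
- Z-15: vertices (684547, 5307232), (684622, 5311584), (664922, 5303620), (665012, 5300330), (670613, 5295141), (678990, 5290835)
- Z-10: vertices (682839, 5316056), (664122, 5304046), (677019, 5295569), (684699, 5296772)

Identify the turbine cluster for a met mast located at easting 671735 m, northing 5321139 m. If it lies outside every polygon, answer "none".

Cast a ray rightward from (671735, 5321139). For each polygon, the edges (by vertex number in listed order) whose endpoints lie on opposite sides of northing = 5321139, where each meets that height, and whether that is right or left of the point:
Z-7: 2–3 at easting≈657737.7 (left), 6–1 at easting≈674121.5 (right) → 1 crossing.
Z-12: 1–2 at easting≈699650.1 (right), 3–4 at easting≈682412.0 (right) → 2 crossings.
Z-15: no edge straddles that height → 0 crossings.
Z-10: no edge straddles that height → 0 crossings.
Only Z-7 has an odd count, so the point is inside Z-7.

Z-7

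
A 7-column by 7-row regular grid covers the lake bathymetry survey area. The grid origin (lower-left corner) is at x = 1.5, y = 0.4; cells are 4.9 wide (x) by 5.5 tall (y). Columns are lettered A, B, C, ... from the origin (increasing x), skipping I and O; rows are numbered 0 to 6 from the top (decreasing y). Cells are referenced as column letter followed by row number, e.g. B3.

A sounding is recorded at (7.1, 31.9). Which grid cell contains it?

Column index: ⌊(7.1 − 1.5) / 4.9⌋ = ⌊1.143⌋ = 1 → column B
Row offset from origin: ⌊(31.9 − 0.4) / 5.5⌋ = ⌊5.727⌋ = 5 → row 1 (counted from top)

B1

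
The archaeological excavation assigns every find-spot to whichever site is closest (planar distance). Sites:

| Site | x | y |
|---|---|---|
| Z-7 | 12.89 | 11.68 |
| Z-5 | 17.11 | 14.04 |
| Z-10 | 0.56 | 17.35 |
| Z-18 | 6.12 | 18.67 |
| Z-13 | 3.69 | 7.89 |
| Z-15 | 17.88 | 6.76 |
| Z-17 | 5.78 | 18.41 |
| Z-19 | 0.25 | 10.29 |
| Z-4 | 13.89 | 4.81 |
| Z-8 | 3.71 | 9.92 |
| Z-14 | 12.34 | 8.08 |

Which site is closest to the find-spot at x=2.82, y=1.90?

Squared distances to each site:
Z-7: 197.053; Z-5: 351.584; Z-10: 243.810; Z-18: 292.123; Z-13: 36.637; Z-15: 250.423; Z-17: 281.342; Z-19: 76.997; Z-4: 131.013; Z-8: 65.112; Z-14: 128.823.
Minimum at Z-13.

Z-13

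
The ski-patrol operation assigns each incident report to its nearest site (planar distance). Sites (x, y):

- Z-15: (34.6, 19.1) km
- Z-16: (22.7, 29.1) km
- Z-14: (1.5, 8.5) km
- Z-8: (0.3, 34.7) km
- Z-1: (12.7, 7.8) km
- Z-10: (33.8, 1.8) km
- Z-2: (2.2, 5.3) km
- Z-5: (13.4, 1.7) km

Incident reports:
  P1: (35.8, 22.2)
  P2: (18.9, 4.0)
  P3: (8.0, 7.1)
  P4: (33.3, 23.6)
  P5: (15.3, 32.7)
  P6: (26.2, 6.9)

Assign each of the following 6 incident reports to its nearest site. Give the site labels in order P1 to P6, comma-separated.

P1 → Z-15 (d²=11.05)
P2 → Z-5 (d²=35.54)
P3 → Z-1 (d²=22.58)
P4 → Z-15 (d²=21.94)
P5 → Z-16 (d²=67.72)
P6 → Z-10 (d²=83.77)

Z-15, Z-5, Z-1, Z-15, Z-16, Z-10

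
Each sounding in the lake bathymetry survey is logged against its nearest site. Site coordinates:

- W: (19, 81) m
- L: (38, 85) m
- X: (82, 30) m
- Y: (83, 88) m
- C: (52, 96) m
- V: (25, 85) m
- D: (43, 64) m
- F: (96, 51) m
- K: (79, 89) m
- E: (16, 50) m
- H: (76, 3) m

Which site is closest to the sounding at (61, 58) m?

Squared distances to each site:
W: 2293.000; L: 1258.000; X: 1225.000; Y: 1384.000; C: 1525.000; V: 2025.000; D: 360.000; F: 1274.000; K: 1285.000; E: 2089.000; H: 3250.000.
Minimum at D.

D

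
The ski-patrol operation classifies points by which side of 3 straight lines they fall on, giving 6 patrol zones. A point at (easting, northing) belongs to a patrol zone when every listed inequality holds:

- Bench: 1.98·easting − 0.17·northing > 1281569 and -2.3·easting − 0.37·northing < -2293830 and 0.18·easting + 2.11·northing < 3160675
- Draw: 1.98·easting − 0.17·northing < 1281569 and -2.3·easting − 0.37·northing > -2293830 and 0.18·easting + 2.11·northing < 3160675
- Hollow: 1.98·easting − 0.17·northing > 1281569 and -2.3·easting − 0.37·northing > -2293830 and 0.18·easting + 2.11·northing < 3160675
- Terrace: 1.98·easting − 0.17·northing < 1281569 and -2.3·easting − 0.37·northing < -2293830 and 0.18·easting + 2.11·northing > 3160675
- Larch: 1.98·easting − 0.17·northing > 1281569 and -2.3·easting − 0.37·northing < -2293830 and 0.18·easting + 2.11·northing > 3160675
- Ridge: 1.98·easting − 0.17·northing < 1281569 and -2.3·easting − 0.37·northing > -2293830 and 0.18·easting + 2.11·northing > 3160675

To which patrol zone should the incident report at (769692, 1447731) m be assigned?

1.98·769692 − 0.17·1447731 = 1277875.890, which is < 1281569
-2.3·769692 − 0.37·1447731 = -2305952.070, which is < -2293830
0.18·769692 + 2.11·1447731 = 3193256.970, which is > 3160675
This sign pattern matches Terrace.

Terrace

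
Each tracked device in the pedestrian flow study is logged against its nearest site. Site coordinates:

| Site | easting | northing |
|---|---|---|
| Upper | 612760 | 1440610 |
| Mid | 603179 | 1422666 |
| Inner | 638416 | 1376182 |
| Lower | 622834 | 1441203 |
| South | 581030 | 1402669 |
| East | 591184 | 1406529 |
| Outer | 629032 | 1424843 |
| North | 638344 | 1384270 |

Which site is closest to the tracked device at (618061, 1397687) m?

North

Squared distances to each site:
Upper: 1870484530.000; Mid: 845424365.000; Inner: 876791050.000; Lower: 1916423785.000; South: 1396115285.000; East: 800554093.000; Outer: 857811177.000; North: 591415978.000.
Minimum at North.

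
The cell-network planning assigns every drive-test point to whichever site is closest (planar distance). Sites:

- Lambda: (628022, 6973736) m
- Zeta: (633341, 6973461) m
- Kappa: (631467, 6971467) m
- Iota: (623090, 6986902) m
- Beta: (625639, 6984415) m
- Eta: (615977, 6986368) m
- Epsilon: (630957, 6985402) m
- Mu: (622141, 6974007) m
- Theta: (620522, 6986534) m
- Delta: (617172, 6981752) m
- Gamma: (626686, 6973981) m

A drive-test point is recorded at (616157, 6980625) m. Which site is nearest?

Delta

Squared distances to each site:
Lambda: 188236546.000; Zeta: 346612752.000; Kappa: 318265064.000; Iota: 87467218.000; Beta: 104272424.000; Eta: 33014449.000; Epsilon: 241859729.000; Mu: 79606180.000; Theta: 53969506.000; Delta: 2300354.000; Gamma: 155002577.000.
Minimum at Delta.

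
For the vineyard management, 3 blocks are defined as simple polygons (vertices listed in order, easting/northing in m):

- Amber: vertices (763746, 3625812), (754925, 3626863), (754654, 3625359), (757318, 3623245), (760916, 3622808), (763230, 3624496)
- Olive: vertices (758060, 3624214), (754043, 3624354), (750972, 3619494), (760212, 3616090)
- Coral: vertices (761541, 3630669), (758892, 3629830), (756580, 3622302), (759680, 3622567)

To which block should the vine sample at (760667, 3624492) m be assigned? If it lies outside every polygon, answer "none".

Amber

Cast a ray rightward from (760667, 3624492). For each polygon, the edges (by vertex number in listed order) whose endpoints lie on opposite sides of northing = 3624492, where each meets that height, and whether that is right or left of the point:
Amber: 3–4 at easting≈755746.6 (left), 5–6 at easting≈763224.5 (right) → 1 crossing.
Olive: no edge straddles that height → 0 crossings.
Coral: 2–3 at easting≈757252.6 (left), 4–1 at easting≈760122.2 (left) → 0 crossings.
Only Amber has an odd count, so the point is inside Amber.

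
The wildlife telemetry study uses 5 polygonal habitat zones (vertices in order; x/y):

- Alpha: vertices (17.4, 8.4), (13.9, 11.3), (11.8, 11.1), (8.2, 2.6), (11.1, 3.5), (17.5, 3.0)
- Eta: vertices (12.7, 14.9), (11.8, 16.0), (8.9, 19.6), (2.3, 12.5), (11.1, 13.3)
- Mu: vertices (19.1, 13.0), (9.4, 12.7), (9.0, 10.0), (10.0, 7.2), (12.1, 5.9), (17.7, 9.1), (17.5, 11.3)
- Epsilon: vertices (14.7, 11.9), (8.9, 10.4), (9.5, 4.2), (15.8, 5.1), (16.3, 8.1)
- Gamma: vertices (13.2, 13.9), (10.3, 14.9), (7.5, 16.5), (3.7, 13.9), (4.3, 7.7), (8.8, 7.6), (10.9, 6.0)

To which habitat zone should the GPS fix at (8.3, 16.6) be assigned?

Cast a ray rightward from (8.3, 16.6). For each polygon, the edges (by vertex number in listed order) whose endpoints lie on opposite sides of y = 16.6, where each meets that height, and whether that is right or left of the point:
Alpha: no edge straddles that height → 0 crossings.
Eta: 2–3 at x≈11.32 (right), 3–4 at x≈6.11 (left) → 1 crossing.
Mu: no edge straddles that height → 0 crossings.
Epsilon: no edge straddles that height → 0 crossings.
Gamma: no edge straddles that height → 0 crossings.
Only Eta has an odd count, so the point is inside Eta.

Eta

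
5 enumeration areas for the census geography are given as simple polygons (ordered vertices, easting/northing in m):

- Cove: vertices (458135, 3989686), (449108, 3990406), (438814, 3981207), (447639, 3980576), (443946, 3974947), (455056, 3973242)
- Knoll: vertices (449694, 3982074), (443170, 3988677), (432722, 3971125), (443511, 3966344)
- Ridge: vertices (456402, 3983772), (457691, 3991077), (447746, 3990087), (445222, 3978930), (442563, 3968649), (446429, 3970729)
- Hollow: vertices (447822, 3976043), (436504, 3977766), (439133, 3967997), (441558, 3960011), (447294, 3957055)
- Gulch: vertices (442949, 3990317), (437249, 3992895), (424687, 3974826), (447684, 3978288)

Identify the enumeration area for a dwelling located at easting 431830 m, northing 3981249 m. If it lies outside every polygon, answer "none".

Gulch

Cast a ray rightward from (431830, 3981249). For each polygon, the edges (by vertex number in listed order) whose endpoints lie on opposite sides of northing = 3981249, where each meets that height, and whether that is right or left of the point:
Cove: 2–3 at easting≈438861.0 (right), 6–1 at easting≈456555.2 (right) → 2 crossings.
Knoll: 2–3 at easting≈438748.4 (right), 4–1 at easting≈449369.7 (right) → 2 crossings.
Ridge: 3–4 at easting≈445746.6 (right), 6–1 at easting≈454472.9 (right) → 2 crossings.
Hollow: no edge straddles that height → 0 crossings.
Gulch: 2–3 at easting≈429152.4 (left), 4–1 at easting≈446518.5 (right) → 1 crossing.
Only Gulch has an odd count, so the point is inside Gulch.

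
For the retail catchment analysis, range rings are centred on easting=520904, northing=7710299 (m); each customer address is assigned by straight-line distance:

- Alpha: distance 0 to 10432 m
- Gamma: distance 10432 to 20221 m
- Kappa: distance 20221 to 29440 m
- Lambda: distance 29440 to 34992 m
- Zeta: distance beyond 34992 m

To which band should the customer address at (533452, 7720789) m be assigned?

Distance = √((533452−520904)² + (7720789−7710299)²) = √(157452304.000 + 110040100.000) = 16355.195 m.
10432 ≤ 16355.195 < 20221 → Gamma.

Gamma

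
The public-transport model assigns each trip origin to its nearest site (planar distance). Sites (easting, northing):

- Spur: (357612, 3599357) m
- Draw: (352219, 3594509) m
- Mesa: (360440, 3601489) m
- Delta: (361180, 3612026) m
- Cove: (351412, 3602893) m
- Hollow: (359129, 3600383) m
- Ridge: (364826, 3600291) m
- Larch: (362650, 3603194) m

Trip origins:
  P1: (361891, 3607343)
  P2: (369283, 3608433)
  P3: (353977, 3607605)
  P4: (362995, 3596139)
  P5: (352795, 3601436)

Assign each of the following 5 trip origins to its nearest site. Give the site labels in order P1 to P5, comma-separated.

Larch, Larch, Cove, Ridge, Cove

P1 → Larch (d²=17790282.00)
P2 → Larch (d²=71443810.00)
P3 → Cove (d²=28782169.00)
P4 → Ridge (d²=20591665.00)
P5 → Cove (d²=4035538.00)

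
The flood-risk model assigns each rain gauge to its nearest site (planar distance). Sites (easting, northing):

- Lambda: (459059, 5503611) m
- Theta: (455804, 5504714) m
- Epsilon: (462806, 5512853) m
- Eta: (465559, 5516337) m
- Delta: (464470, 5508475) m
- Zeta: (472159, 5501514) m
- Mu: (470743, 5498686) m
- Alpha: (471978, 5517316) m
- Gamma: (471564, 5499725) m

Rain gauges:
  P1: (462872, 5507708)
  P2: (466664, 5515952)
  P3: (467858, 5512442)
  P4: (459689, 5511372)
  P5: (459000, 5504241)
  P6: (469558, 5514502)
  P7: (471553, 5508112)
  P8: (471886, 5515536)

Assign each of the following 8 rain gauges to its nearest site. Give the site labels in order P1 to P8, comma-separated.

Delta, Eta, Eta, Epsilon, Lambda, Alpha, Zeta, Alpha

P1 → Delta (d²=3141893.00)
P2 → Eta (d²=1369250.00)
P3 → Eta (d²=20456426.00)
P4 → Epsilon (d²=11909050.00)
P5 → Lambda (d²=400381.00)
P6 → Alpha (d²=13774996.00)
P7 → Zeta (d²=43900840.00)
P8 → Alpha (d²=3176864.00)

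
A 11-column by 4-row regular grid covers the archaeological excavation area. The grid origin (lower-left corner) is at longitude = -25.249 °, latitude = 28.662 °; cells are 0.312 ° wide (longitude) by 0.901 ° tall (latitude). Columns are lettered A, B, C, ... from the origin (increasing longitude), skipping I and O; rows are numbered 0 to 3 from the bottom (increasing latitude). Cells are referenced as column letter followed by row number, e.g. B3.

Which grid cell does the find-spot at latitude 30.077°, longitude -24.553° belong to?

Column index: ⌊(-24.553 − -25.249) / 0.312⌋ = ⌊2.231⌋ = 2 → column C
Row offset from origin: ⌊(30.077 − 28.662) / 0.901⌋ = ⌊1.570⌋ = 1 → row 1

C1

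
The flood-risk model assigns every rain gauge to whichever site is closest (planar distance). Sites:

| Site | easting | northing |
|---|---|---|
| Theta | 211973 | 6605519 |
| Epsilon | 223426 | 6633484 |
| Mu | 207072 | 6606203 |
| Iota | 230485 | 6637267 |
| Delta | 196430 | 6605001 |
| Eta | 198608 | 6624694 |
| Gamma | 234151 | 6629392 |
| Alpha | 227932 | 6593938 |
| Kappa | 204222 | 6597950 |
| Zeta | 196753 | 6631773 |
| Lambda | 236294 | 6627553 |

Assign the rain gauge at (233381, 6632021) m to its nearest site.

Gamma

Squared distances to each site:
Theta: 1160658468.000; Epsilon: 101242394.000; Mu: 1358732605.000; Iota: 35907332.000; Delta: 2095456801.000; Eta: 1262846458.000; Gamma: 7504541.000; Alpha: 1480006490.000; Kappa: 2011080322.000; Zeta: 1341671888.000; Lambda: 28448593.000.
Minimum at Gamma.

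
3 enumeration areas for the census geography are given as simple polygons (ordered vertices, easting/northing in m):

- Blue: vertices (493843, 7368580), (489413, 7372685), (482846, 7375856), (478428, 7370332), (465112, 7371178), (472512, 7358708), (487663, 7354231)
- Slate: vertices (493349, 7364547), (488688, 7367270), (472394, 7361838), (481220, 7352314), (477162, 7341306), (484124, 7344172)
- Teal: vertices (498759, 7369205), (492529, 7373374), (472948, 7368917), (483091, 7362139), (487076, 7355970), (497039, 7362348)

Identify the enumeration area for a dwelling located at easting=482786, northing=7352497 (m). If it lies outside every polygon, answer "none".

Slate

Cast a ray rightward from (482786, 7352497). For each polygon, the edges (by vertex number in listed order) whose endpoints lie on opposite sides of northing = 7352497, where each meets that height, and whether that is right or left of the point:
Blue: no edge straddles that height → 0 crossings.
Slate: 3–4 at easting≈481050.4 (left), 6–1 at easting≈487893.2 (right) → 1 crossing.
Teal: no edge straddles that height → 0 crossings.
Only Slate has an odd count, so the point is inside Slate.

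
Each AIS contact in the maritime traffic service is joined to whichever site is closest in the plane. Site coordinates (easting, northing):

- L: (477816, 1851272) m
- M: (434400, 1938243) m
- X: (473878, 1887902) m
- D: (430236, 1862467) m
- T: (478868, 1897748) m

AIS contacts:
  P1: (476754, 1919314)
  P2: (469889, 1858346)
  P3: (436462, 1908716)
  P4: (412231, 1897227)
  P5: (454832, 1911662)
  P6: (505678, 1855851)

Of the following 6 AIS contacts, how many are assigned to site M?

1

P1 → T
P2 → L
P3 → M
P4 → D
P5 → T
P6 → L
1 of the 6 goes to M.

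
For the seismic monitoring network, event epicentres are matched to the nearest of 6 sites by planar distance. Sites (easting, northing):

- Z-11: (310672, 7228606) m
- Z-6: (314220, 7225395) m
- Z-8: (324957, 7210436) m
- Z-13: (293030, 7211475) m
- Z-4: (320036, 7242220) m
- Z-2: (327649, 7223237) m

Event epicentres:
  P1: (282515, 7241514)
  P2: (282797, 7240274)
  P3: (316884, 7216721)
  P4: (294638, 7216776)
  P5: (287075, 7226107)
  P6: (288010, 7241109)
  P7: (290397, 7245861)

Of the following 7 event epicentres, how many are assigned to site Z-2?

0

P1 → Z-11
P2 → Z-11
P3 → Z-6
P4 → Z-13
P5 → Z-13
P6 → Z-11
P7 → Z-11
0 of the 7 go to Z-2.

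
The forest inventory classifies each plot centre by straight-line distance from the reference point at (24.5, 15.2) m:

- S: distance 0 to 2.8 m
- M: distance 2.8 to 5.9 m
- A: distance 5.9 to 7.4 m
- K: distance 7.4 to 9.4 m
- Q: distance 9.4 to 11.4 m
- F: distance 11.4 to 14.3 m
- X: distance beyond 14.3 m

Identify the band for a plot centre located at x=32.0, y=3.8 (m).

Distance = √((32.0−24.5)² + (3.8−15.2)²) = √(56.250 + 129.960) = 13.646 m.
11.4 ≤ 13.646 < 14.3 → F.

F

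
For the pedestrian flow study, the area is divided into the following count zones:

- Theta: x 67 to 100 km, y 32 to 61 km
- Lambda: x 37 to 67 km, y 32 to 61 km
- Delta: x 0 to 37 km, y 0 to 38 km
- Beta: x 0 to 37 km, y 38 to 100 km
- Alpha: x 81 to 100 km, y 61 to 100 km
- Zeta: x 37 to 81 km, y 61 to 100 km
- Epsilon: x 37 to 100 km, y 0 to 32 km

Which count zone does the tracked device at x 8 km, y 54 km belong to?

Beta

The point has x = 8 and y = 54.
Only Beta satisfies 0 ≤ x ≤ 37 and 38 ≤ y ≤ 100.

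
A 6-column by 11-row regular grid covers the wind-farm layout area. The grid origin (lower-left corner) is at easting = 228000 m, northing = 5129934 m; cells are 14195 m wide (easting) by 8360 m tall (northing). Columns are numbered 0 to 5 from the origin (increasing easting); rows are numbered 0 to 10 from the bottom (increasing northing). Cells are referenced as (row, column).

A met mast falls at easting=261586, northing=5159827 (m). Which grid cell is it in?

(3, 2)

Column index: ⌊(261586 − 228000) / 14195⌋ = ⌊2.366⌋ = 2
Row offset from origin: ⌊(5159827 − 5129934) / 8360⌋ = ⌊3.576⌋ = 3 → row 3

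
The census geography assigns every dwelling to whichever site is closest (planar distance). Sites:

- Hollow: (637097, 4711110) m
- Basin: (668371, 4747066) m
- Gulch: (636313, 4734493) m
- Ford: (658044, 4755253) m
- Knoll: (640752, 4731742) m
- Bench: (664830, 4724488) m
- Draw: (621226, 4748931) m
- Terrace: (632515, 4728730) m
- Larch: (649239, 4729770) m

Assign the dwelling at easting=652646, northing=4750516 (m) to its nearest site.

Ford

Squared distances to each site:
Hollow: 1794604237.000; Basin: 259178125.000; Gulch: 523503418.000; Ford: 51577573.000; Knoll: 493930312.000; Bench: 825906640.000; Draw: 989728625.000; Terrace: 879886957.000; Larch: 442004165.000.
Minimum at Ford.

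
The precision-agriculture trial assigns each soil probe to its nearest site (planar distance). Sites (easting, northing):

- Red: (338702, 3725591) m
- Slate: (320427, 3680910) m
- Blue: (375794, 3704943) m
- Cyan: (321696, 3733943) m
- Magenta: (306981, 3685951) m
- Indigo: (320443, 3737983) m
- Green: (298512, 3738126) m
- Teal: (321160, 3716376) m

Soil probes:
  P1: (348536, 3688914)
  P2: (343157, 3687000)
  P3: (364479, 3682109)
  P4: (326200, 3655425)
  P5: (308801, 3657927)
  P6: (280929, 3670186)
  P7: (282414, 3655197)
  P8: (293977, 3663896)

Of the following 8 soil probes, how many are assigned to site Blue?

1

P1 → Slate
P2 → Slate
P3 → Blue
P4 → Slate
P5 → Slate
P6 → Magenta
P7 → Magenta
P8 → Magenta
1 of the 8 goes to Blue.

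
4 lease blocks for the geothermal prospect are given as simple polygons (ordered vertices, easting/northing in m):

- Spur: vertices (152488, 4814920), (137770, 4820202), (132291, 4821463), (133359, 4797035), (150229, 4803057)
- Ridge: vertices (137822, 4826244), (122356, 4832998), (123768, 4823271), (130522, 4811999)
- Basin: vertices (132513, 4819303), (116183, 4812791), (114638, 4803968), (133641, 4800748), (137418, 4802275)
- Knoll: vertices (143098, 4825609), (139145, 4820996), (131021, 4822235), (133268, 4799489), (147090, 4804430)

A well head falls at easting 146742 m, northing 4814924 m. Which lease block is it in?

Spur

Cast a ray rightward from (146742, 4814924). For each polygon, the edges (by vertex number in listed order) whose endpoints lie on opposite sides of northing = 4814924, where each meets that height, and whether that is right or left of the point:
Spur: 1–2 at easting≈152476.9 (right), 3–4 at easting≈132576.9 (left) → 1 crossing.
Ridge: 3–4 at easting≈128769.4 (left), 4–1 at easting≈132020.9 (left) → 0 crossings.
Basin: 1–2 at easting≈121531.9 (left), 5–1 at easting≈133774.4 (left) → 0 crossings.
Knoll: 3–4 at easting≈131743.2 (left), 5–1 at easting≈145112.0 (left) → 0 crossings.
Only Spur has an odd count, so the point is inside Spur.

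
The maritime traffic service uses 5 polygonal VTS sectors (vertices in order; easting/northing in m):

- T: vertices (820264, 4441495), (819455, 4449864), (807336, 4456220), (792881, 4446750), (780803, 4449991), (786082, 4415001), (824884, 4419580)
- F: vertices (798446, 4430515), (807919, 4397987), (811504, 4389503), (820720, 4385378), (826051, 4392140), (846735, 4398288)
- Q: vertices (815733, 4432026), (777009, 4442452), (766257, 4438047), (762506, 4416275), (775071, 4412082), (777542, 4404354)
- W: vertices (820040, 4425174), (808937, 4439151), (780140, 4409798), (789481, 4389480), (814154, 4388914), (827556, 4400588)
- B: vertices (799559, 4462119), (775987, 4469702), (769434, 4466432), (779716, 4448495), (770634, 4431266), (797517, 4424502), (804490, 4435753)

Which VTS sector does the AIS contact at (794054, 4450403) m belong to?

B

Cast a ray rightward from (794054, 4450403). For each polygon, the edges (by vertex number in listed order) whose endpoints lie on opposite sides of northing = 4450403, where each meets that height, and whether that is right or left of the point:
T: 2–3 at easting≈818427.3 (right), 3–4 at easting≈798456.9 (right) → 2 crossings.
F: no edge straddles that height → 0 crossings.
Q: no edge straddles that height → 0 crossings.
W: no edge straddles that height → 0 crossings.
B: 3–4 at easting≈778622.3 (left), 7–1 at easting≈801750.1 (right) → 1 crossing.
Only B has an odd count, so the point is inside B.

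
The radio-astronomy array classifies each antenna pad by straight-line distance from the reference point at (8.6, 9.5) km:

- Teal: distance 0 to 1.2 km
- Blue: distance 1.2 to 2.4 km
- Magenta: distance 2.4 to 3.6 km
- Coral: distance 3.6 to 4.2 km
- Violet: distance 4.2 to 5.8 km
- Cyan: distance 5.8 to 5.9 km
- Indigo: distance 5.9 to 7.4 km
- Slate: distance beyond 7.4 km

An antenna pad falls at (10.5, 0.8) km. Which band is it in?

Distance = √((10.5−8.6)² + (0.8−9.5)²) = √(3.610 + 75.690) = 8.905 km.
7.4 ≤ 8.905 < ∞ → Slate.

Slate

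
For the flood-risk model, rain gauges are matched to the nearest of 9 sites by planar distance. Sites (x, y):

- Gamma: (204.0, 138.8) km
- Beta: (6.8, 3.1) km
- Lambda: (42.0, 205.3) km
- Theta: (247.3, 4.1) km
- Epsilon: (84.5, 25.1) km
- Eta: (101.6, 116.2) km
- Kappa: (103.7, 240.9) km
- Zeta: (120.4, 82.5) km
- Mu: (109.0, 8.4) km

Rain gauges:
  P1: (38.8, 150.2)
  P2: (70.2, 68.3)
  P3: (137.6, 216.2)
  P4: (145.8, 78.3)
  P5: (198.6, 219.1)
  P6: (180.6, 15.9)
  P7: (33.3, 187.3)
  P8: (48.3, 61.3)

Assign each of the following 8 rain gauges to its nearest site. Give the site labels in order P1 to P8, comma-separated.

Lambda, Epsilon, Kappa, Zeta, Gamma, Theta, Lambda, Epsilon

P1 → Lambda (d²=3046.25)
P2 → Epsilon (d²=2070.73)
P3 → Kappa (d²=1759.30)
P4 → Zeta (d²=662.80)
P5 → Gamma (d²=6477.25)
P6 → Theta (d²=4588.13)
P7 → Lambda (d²=399.69)
P8 → Epsilon (d²=2620.88)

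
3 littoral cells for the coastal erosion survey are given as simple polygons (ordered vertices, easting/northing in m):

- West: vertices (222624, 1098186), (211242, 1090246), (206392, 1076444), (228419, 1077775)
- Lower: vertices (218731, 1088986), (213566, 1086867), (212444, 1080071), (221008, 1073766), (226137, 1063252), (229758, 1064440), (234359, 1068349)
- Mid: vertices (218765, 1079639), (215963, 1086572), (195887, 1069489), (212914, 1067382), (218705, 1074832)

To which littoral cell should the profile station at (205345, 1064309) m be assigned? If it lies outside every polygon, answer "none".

none

Cast a ray rightward from (205345, 1064309). For each polygon, the edges (by vertex number in listed order) whose endpoints lie on opposite sides of northing = 1064309, where each meets that height, and whether that is right or left of the point:
West: no edge straddles that height → 0 crossings.
Lower: 4–5 at easting≈225621.4 (right), 5–6 at easting≈229358.7 (right) → 2 crossings.
Mid: no edge straddles that height → 0 crossings.
All counts are even, so the point lies outside every listed polygon.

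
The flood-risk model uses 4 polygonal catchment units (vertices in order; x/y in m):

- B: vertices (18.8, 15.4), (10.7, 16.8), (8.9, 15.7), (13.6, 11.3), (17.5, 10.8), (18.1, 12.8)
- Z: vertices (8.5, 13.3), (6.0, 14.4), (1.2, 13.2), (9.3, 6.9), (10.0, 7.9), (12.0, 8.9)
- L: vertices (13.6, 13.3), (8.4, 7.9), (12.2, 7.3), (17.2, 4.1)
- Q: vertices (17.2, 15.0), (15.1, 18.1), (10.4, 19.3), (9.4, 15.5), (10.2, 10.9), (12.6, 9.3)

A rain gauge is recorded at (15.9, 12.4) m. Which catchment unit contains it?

B

Cast a ray rightward from (15.9, 12.4). For each polygon, the edges (by vertex number in listed order) whose endpoints lie on opposite sides of y = 12.4, where each meets that height, and whether that is right or left of the point:
B: 3–4 at x≈12.43 (left), 5–6 at x≈17.98 (right) → 1 crossing.
Z: 3–4 at x≈2.23 (left), 6–1 at x≈9.22 (left) → 0 crossings.
L: 1–2 at x≈12.73 (left), 4–1 at x≈13.95 (left) → 0 crossings.
Q: 4–5 at x≈9.94 (left), 6–1 at x≈15.10 (left) → 0 crossings.
Only B has an odd count, so the point is inside B.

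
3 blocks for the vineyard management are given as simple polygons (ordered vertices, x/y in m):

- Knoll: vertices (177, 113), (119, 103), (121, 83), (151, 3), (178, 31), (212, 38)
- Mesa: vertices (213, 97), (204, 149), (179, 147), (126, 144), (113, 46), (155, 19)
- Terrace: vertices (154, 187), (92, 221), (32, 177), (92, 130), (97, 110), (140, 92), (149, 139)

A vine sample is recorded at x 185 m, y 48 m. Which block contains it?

Knoll

Cast a ray rightward from (185, 48). For each polygon, the edges (by vertex number in listed order) whose endpoints lie on opposite sides of y = 48, where each meets that height, and whether that is right or left of the point:
Knoll: 3–4 at x≈134.1 (left), 6–1 at x≈207.3 (right) → 1 crossing.
Mesa: 4–5 at x≈113.3 (left), 6–1 at x≈176.6 (left) → 0 crossings.
Terrace: no edge straddles that height → 0 crossings.
Only Knoll has an odd count, so the point is inside Knoll.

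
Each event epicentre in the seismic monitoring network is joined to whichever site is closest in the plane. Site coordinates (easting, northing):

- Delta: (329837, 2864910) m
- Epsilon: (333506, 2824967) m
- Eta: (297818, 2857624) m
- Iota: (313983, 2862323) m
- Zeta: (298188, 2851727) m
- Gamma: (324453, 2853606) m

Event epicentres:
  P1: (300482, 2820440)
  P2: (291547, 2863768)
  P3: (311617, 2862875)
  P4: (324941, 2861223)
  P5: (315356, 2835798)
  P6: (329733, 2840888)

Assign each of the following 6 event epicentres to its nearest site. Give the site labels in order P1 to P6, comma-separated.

P1 → Zeta (d²=984138805.00)
P2 → Eta (d²=77074177.00)
P3 → Iota (d²=5902660.00)
P4 → Delta (d²=37564785.00)
P5 → Gamma (d²=399880273.00)
P6 → Gamma (d²=189625924.00)

Zeta, Eta, Iota, Delta, Gamma, Gamma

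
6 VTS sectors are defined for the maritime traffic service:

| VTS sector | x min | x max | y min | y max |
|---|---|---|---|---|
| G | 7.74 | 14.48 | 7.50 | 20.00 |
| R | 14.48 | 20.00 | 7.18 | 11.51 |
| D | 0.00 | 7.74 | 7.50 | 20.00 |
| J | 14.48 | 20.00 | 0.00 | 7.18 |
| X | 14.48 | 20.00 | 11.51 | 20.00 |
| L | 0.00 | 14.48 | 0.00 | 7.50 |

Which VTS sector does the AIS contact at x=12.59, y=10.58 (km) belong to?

The point has x = 12.59 and y = 10.58.
Only G satisfies 7.74 ≤ x ≤ 14.48 and 7.50 ≤ y ≤ 20.00.

G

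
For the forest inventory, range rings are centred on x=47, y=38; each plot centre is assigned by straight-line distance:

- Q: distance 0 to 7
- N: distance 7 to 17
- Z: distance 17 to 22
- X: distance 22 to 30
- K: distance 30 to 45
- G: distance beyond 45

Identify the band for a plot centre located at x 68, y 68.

Distance = √((68−47)² + (68−38)²) = √(441.000 + 900.000) = 36.620.
30 ≤ 36.620 < 45 → K.

K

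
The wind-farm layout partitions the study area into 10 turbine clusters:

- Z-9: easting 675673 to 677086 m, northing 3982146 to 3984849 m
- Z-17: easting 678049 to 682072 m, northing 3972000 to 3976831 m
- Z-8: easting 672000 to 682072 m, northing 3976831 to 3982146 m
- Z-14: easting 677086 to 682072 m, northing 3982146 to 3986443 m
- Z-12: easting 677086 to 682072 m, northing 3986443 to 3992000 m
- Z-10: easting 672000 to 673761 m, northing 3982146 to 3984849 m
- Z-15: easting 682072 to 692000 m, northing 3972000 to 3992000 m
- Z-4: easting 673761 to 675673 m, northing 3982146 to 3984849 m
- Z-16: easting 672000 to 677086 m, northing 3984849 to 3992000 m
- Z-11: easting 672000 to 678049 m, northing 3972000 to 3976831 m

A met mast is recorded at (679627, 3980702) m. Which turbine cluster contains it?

The point has easting = 679627 and northing = 3980702.
Only Z-8 satisfies 672000 ≤ easting ≤ 682072 and 3976831 ≤ northing ≤ 3982146.

Z-8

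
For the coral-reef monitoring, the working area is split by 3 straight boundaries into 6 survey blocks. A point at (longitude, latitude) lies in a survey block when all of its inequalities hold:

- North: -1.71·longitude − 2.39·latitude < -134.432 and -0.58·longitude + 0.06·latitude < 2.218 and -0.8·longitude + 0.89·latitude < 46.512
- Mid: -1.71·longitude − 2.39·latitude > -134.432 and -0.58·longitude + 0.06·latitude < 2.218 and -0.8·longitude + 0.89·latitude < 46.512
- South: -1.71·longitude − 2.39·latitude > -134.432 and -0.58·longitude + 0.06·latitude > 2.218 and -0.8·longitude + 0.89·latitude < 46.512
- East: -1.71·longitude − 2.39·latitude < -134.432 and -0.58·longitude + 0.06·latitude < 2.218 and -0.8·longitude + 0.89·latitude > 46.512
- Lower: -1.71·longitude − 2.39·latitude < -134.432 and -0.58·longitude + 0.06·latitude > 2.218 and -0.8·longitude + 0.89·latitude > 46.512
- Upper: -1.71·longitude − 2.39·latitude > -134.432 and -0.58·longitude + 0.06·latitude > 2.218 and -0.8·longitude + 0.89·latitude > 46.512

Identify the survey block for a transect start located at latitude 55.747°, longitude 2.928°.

-1.71·2.928 − 2.39·55.747 = -138.242, which is < -134.432
-0.58·2.928 + 0.06·55.747 = 1.647, which is < 2.218
-0.8·2.928 + 0.89·55.747 = 47.272, which is > 46.512
This sign pattern matches East.

East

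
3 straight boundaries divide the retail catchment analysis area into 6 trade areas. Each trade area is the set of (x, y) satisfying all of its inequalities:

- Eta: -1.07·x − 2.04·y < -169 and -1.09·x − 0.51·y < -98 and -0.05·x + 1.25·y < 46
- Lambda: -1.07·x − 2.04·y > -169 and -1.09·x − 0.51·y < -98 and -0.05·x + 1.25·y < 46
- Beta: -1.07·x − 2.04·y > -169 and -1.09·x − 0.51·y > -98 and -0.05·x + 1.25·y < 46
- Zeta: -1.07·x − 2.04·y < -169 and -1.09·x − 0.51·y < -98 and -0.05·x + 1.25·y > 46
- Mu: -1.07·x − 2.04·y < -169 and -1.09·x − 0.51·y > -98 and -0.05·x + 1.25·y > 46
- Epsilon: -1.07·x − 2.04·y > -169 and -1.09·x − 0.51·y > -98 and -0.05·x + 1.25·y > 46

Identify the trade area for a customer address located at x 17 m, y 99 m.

-1.07·17 − 2.04·99 = -220.150, which is < -169
-1.09·17 − 0.51·99 = -69.020, which is > -98
-0.05·17 + 1.25·99 = 122.900, which is > 46
This sign pattern matches Mu.

Mu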